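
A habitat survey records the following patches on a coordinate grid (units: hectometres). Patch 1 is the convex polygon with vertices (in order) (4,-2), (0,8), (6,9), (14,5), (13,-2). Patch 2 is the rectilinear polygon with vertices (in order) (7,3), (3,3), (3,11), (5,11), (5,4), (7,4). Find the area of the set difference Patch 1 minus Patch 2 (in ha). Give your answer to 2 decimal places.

|Patch 1| = 111.5, |Patch 1∩Patch 2| = 13.3333.
|Patch 1 ∖ Patch 2| = |Patch 1| − |Patch 1∩Patch 2| = 111.5 − 13.3333 = 98.17.

98.17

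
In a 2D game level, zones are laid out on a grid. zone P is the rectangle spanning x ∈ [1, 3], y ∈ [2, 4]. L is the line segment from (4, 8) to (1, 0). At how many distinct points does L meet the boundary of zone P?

The segment meets the boundary at (1.75,2), (2.5,4).

2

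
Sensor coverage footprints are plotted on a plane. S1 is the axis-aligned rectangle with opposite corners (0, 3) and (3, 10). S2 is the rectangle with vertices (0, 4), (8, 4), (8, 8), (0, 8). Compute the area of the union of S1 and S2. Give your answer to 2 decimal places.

41.00

By inclusion–exclusion:
Individual areas: |S1| = 21, |S2| = 32.
|S1∩S2|: x∈[0,3], y∈[4,8] → 3·4 = 12.
|S1 ∪ S2| = 53 − 12 = 41.00.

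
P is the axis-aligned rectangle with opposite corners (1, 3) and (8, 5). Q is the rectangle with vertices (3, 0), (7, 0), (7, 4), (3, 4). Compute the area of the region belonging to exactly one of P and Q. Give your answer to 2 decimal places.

|P∩Q|: x∈[3,7], y∈[3,4] → 4·1 = 4.
|P △ Q| = |P| + |Q| − 2·|P∩Q| = 14 + 16 − 8 = 22.00.

22.00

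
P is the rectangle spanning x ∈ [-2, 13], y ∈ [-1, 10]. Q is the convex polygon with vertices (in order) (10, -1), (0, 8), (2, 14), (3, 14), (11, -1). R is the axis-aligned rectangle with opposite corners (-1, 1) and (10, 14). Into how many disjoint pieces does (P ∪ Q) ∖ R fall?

(P ∪ Q) ∖ R is a single connected region.

1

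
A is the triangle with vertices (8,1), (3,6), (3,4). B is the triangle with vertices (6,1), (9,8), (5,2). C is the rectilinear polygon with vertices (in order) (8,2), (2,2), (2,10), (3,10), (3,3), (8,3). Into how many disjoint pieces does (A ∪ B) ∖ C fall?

2

(A ∪ B) ∖ C splits into 2 disjoint pieces (area 1.0455, area 6.6095).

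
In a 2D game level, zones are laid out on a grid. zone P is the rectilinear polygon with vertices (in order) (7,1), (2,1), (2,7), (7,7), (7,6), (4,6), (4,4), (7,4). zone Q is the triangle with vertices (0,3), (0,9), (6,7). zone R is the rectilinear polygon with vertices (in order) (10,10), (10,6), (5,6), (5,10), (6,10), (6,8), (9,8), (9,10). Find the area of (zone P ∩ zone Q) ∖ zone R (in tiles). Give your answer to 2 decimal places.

|zone P ∩ zone Q| = 5.25.
|(zone P ∩ zone Q) ∩ zone R| = 0.3333.
|(zone P ∩ zone Q) ∖ zone R| = 5.25 − 0.3333 = 4.92.

4.92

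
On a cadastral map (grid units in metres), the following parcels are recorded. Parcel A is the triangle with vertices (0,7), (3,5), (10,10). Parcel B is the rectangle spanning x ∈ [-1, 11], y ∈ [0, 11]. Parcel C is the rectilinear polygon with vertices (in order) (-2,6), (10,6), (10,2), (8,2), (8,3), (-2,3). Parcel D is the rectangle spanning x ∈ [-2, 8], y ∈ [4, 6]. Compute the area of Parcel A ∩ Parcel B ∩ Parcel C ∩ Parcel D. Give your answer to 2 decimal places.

The intersection is the polygon with vertices (1.5,6), (4.4,6), (3,5).
By the shoelace formula its area is 1.45.

1.45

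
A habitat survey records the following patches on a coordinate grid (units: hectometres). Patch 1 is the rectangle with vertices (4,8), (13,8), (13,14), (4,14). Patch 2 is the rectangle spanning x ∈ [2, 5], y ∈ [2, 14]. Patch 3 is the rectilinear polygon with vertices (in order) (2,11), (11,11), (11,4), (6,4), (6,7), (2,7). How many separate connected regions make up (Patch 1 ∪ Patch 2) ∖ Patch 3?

(Patch 1 ∪ Patch 2) ∖ Patch 3 splits into 2 disjoint pieces (area 39, area 15).

2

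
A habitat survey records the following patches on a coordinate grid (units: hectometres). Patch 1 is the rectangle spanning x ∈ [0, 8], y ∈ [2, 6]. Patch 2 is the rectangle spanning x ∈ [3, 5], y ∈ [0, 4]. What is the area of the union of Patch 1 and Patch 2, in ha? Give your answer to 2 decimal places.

36.00

By inclusion–exclusion:
Individual areas: |Patch 1| = 32, |Patch 2| = 8.
|Patch 1∩Patch 2|: x∈[3,5], y∈[2,4] → 2·2 = 4.
|Patch 1 ∪ Patch 2| = 40 − 4 = 36.00.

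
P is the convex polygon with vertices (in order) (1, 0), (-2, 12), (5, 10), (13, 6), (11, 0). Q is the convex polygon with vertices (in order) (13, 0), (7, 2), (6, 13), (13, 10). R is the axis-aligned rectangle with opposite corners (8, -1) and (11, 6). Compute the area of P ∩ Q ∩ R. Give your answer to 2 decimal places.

14.50

The intersection is the polygon with vertices (8,1.667), (8,6), (11,6), (11,0.667).
By the shoelace formula its area is 14.50.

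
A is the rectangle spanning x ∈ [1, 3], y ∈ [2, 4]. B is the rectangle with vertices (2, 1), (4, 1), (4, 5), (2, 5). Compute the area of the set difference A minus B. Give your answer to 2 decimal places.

2.00

|A∩B|: x∈[2,3], y∈[2,4] → 1·2 = 2.
|A| = 4.
|A ∖ B| = |A| − |A∩B| = 4 − 2 = 2.00.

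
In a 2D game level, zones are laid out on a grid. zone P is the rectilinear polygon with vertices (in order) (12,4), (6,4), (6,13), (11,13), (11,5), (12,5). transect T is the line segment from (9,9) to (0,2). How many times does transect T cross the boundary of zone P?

1

The segment meets the boundary at (6,6.667).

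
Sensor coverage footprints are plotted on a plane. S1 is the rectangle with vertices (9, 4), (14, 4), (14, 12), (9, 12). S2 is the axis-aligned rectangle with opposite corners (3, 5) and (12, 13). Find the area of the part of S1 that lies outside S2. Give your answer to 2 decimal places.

19.00

|S1∩S2|: x∈[9,12], y∈[5,12] → 3·7 = 21.
|S1| = 40.
|S1 ∖ S2| = |S1| − |S1∩S2| = 40 − 21 = 19.00.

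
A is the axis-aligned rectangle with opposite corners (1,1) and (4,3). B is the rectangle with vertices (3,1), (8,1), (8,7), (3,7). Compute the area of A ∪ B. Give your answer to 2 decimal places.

By inclusion–exclusion:
Individual areas: |A| = 6, |B| = 30.
|A∩B|: x∈[3,4], y∈[1,3] → 1·2 = 2.
|A ∪ B| = 36 − 2 = 34.00.

34.00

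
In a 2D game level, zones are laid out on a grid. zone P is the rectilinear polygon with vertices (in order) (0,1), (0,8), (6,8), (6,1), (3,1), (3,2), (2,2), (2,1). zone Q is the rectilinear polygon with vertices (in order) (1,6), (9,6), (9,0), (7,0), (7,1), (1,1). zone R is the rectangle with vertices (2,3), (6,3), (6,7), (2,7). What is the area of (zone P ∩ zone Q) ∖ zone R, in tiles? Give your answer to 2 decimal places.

12.00

|zone P ∩ zone Q| = 24.
|(zone P ∩ zone Q) ∩ zone R| = 12.
|(zone P ∩ zone Q) ∖ zone R| = 24 − 12 = 12.00.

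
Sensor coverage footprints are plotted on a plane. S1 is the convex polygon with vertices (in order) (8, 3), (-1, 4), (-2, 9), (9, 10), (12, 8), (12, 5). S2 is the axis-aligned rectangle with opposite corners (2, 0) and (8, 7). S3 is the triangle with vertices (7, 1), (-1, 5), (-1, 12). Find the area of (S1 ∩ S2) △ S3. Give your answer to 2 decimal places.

|S1 ∩ S2| = 22.
|(S1 ∩ S2) ∩ S3| = 6.7278.
|(S1 ∩ S2) △ S3| = 22 + 28 − 13.4555 = 36.54.

36.54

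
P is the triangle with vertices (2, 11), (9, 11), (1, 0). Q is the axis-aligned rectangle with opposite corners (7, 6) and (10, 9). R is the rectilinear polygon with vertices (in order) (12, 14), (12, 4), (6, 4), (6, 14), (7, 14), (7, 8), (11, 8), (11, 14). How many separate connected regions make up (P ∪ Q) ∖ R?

(P ∪ Q) ∖ R splits into 2 disjoint pieces (area 5.5455, area 32.3125).

2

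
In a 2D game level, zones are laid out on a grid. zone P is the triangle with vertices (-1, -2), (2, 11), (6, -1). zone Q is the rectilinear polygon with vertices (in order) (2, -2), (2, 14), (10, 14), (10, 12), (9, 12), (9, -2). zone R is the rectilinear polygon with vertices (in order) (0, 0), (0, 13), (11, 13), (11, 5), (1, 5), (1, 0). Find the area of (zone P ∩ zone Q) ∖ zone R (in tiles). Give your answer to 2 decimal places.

19.14

|zone P ∩ zone Q| = 25.1429.
|(zone P ∩ zone Q) ∩ zone R| = 6.
|(zone P ∩ zone Q) ∖ zone R| = 25.1429 − 6 = 19.14.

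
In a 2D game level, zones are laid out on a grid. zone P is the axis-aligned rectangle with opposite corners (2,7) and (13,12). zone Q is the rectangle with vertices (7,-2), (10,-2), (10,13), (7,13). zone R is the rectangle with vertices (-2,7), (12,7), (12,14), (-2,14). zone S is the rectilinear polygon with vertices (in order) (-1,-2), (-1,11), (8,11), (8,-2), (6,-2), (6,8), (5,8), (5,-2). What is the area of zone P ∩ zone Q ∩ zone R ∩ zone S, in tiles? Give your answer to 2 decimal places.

4.00

The intersection is the polygon with vertices (7,7), (7,11), (8,11), (8,7).
By the shoelace formula its area is 4.00.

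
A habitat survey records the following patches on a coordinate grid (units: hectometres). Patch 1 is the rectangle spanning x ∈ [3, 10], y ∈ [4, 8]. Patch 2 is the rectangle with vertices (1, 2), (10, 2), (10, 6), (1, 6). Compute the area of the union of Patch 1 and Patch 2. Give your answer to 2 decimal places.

50.00

By inclusion–exclusion:
Individual areas: |Patch 1| = 28, |Patch 2| = 36.
|Patch 1∩Patch 2|: x∈[3,10], y∈[4,6] → 7·2 = 14.
|Patch 1 ∪ Patch 2| = 64 − 14 = 50.00.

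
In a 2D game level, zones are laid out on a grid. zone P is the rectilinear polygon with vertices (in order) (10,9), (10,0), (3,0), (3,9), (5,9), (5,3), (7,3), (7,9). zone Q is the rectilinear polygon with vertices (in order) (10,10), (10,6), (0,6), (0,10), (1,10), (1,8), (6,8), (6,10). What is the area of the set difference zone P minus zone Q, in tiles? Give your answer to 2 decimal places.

|zone P| = 51, |zone P∩zone Q| = 13.
|zone P ∖ zone Q| = |zone P| − |zone P∩zone Q| = 51 − 13 = 38.00.

38.00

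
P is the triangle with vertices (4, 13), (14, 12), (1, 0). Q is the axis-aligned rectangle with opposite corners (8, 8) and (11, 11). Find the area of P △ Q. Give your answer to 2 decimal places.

59.14

|P| = 66.5, |Q| = 9, |P∩Q| = 8.1795.
|P △ Q| = |P| + |Q| − 2·|P∩Q| = 66.5 + 9 − 16.359 = 59.14.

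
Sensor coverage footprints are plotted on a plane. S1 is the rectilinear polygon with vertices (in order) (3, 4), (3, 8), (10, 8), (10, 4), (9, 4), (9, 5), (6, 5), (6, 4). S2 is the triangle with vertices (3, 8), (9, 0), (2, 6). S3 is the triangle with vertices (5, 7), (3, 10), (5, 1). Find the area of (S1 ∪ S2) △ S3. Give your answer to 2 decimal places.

27.16

|S1 ∪ S2| = 29.7619.
|(S1 ∪ S2) ∩ S3| = 4.3016.
|(S1 ∪ S2) △ S3| = 29.7619 + 6 − 8.6032 = 27.16.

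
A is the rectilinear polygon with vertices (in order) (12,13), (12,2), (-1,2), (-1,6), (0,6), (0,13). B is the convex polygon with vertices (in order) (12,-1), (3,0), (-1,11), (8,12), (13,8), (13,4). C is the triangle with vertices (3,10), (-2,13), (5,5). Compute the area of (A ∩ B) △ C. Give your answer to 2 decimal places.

96.28

|A ∩ B| = 102.9422.
|(A ∩ B) ∩ C| = 8.0806.
|(A ∩ B) △ C| = 102.9422 + 9.5 − 16.1612 = 96.28.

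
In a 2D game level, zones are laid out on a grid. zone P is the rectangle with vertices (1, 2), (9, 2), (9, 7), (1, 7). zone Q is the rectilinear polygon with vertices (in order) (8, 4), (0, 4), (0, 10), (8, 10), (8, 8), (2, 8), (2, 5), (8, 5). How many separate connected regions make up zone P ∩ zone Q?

1

zone P ∩ zone Q is a single connected region.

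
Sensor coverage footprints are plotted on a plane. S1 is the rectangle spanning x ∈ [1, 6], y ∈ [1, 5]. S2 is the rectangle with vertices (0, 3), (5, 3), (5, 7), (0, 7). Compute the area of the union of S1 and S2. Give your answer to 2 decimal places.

32.00

By inclusion–exclusion:
Individual areas: |S1| = 20, |S2| = 20.
|S1∩S2|: x∈[1,5], y∈[3,5] → 4·2 = 8.
|S1 ∪ S2| = 40 − 8 = 32.00.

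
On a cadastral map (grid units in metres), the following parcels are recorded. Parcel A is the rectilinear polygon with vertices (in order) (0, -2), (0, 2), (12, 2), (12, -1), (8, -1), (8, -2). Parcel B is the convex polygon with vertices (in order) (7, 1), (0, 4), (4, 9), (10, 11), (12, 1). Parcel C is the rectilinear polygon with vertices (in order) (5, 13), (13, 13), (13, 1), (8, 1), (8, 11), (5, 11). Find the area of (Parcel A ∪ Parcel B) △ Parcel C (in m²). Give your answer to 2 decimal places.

120.57

|Parcel A ∪ Parcel B| = 113.4333.
|(Parcel A ∪ Parcel B) ∩ Parcel C| = 29.4333.
|(Parcel A ∪ Parcel B) △ Parcel C| = 113.4333 + 66 − 58.8667 = 120.57.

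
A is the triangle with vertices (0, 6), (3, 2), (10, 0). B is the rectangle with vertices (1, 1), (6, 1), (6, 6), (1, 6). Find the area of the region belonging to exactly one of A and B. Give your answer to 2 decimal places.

|A| = 11, |B| = 25, |A∩B| = 8.119.
|A △ B| = |A| + |B| − 2·|A∩B| = 11 + 25 − 16.2381 = 19.76.

19.76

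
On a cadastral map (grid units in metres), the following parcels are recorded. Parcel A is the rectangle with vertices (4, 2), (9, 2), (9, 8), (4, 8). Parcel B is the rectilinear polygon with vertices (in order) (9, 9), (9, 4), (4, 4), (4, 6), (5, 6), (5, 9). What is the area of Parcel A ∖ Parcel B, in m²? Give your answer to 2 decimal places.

12.00

|Parcel A| = 30, |Parcel A∩Parcel B| = 18.
|Parcel A ∖ Parcel B| = |Parcel A| − |Parcel A∩Parcel B| = 30 − 18 = 12.00.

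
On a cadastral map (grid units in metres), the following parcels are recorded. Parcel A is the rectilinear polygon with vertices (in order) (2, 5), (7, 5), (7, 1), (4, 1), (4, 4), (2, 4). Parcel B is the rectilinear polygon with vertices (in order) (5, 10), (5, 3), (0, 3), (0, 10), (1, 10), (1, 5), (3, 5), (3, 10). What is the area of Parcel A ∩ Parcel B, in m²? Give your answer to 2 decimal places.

4.00

The intersection is the polygon with vertices (3,5), (5,5), (5,3), (4,3), (4,4), (2,4), (2,5).
By the shoelace formula its area is 4.00.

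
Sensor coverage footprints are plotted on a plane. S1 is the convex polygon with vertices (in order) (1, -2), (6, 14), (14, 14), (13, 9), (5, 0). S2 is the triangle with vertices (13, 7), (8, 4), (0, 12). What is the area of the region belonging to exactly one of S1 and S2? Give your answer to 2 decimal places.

83.56

|S1| = 98.5, |S2| = 32, |S1∩S2| = 23.4691.
|S1 △ S2| = |S1| + |S2| − 2·|S1∩S2| = 98.5 + 32 − 46.9383 = 83.56.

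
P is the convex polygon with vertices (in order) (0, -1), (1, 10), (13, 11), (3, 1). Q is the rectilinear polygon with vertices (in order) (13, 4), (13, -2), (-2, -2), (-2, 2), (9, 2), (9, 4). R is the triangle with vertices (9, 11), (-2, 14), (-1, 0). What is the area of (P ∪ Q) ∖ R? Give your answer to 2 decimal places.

97.64

|P ∪ Q| = 132.4091.
|(P ∪ Q) ∩ R| = 34.7733.
|(P ∪ Q) ∖ R| = 132.4091 − 34.7733 = 97.64.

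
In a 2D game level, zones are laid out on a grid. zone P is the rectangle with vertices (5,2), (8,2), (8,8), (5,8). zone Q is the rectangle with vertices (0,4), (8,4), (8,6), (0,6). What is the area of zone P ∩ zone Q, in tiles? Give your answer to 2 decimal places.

6.00

|zone P∩zone Q|: x∈[5,8], y∈[4,6] → 3·2 = 6.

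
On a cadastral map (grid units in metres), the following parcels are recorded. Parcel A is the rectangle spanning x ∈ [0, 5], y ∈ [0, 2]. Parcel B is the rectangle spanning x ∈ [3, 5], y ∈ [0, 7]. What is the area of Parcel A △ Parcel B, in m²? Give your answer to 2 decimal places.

16.00

|Parcel A∩Parcel B|: x∈[3,5], y∈[0,2] → 2·2 = 4.
|Parcel A △ Parcel B| = |Parcel A| + |Parcel B| − 2·|Parcel A∩Parcel B| = 10 + 14 − 8 = 16.00.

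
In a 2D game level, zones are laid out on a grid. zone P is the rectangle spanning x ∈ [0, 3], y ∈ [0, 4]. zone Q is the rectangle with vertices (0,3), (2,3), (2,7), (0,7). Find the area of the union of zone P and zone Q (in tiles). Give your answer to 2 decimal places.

18.00

By inclusion–exclusion:
Individual areas: |zone P| = 12, |zone Q| = 8.
|zone P∩zone Q|: x∈[0,2], y∈[3,4] → 2·1 = 2.
|zone P ∪ zone Q| = 20 − 2 = 18.00.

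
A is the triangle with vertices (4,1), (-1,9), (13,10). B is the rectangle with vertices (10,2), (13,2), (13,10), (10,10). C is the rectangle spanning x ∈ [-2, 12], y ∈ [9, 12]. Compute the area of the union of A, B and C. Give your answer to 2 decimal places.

114.00

By inclusion–exclusion:
Individual areas: |A| = 58.5, |B| = 24, |C| = 42.
|A∩B| = 4.1786.
|A∩C| = 6.0357.
|B∩C|: x∈[10,12], y∈[9,10] → 2·1 = 2.
|A∩B∩C| = 1.7143.
|A ∪ B ∪ C| = 124.5 − 12.2143 + 1.7143 = 114.00.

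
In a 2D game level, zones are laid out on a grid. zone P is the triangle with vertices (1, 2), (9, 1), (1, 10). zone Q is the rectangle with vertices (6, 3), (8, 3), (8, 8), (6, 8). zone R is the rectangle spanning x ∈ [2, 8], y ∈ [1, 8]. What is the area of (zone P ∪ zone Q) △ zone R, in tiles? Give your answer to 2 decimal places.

|zone P ∪ zone Q| = 41.1597.
|(zone P ∪ zone Q) ∩ zone R| = 32.8194.
|(zone P ∪ zone Q) △ zone R| = 41.1597 + 42 − 65.6389 = 17.52.

17.52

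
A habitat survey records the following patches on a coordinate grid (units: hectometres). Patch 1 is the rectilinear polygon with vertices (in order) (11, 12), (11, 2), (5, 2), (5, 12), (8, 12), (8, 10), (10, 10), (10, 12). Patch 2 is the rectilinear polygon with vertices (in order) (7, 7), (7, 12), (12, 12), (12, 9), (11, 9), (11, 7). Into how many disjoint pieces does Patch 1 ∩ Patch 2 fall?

1

Patch 1 ∩ Patch 2 is a single connected region.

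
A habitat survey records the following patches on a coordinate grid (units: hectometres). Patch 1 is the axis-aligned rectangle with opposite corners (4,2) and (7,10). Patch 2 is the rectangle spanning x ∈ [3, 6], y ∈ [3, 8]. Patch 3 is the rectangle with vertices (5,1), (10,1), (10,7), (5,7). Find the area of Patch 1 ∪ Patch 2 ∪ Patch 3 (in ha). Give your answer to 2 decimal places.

49.00

By inclusion–exclusion:
Individual areas: |Patch 1| = 24, |Patch 2| = 15, |Patch 3| = 30.
|Patch 1∩Patch 2|: x∈[4,6], y∈[3,8] → 2·5 = 10.
|Patch 1∩Patch 3|: x∈[5,7], y∈[2,7] → 2·5 = 10.
|Patch 2∩Patch 3|: x∈[5,6], y∈[3,7] → 1·4 = 4.
|Patch 1∩Patch 2∩Patch 3| = 4.
|Patch 1 ∪ Patch 2 ∪ Patch 3| = 69 − 24 + 4 = 49.00.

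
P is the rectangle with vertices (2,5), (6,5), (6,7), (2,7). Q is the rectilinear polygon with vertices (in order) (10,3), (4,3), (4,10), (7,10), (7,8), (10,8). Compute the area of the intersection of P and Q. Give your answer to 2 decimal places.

4.00

The intersection is the polygon with vertices (6,7), (6,5), (4,5), (4,7).
By the shoelace formula its area is 4.00.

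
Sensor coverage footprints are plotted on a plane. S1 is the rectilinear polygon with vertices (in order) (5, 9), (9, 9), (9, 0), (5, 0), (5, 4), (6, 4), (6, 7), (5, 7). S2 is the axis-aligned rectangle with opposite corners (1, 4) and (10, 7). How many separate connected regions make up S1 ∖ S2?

2

S1 ∖ S2 splits into 2 disjoint pieces (area 8, area 16).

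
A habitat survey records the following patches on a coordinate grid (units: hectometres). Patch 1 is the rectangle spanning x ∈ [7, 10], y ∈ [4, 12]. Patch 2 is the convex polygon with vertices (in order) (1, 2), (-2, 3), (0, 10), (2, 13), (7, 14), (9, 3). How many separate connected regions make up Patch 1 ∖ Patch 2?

1

Patch 1 ∖ Patch 2 is a single connected region.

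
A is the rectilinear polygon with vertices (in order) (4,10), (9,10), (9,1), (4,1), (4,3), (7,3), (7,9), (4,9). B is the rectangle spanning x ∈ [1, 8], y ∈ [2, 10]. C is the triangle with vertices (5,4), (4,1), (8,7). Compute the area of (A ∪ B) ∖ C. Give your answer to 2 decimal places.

66.00

|A ∪ B| = 69.
|(A ∪ B) ∩ C| = 3.
|(A ∪ B) ∖ C| = 69 − 3 = 66.00.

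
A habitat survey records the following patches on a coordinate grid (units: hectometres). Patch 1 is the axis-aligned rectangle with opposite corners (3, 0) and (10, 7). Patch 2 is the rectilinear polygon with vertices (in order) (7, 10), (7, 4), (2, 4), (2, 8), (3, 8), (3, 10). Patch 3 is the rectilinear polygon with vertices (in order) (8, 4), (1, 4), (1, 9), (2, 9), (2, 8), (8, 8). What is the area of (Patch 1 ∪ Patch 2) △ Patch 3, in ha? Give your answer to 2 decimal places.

|Patch 1 ∪ Patch 2| = 65.
|(Patch 1 ∪ Patch 2) ∩ Patch 3| = 23.
|(Patch 1 ∪ Patch 2) △ Patch 3| = 65 + 29 − 46 = 48.00.

48.00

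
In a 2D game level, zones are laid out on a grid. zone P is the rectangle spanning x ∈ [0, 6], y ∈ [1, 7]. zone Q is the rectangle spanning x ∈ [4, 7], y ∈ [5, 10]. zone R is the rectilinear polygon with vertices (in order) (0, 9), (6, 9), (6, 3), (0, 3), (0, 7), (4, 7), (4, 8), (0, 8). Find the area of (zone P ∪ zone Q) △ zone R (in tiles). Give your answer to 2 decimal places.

23.00

|zone P ∪ zone Q| = 47.
|(zone P ∪ zone Q) ∩ zone R| = 28.
|(zone P ∪ zone Q) △ zone R| = 47 + 32 − 56 = 23.00.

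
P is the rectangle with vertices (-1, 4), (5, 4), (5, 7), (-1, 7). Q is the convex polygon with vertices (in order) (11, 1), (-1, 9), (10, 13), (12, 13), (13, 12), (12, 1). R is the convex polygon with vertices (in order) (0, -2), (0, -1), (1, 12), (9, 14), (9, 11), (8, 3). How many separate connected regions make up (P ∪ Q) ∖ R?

3

(P ∪ Q) ∖ R splits into 3 disjoint pieces (area 4.5, area 1.578, area 44.8182).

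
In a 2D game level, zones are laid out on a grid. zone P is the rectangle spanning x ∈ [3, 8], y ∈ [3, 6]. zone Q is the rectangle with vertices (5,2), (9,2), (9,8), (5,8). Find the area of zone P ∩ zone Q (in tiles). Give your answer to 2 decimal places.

|zone P∩zone Q|: x∈[5,8], y∈[3,6] → 3·3 = 9.

9.00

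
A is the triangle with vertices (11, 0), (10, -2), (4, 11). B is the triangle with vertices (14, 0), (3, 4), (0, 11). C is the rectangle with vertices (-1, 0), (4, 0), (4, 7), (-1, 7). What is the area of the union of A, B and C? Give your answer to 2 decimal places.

70.19

By inclusion–exclusion:
Individual areas: |A| = 12.5, |B| = 32.5, |C| = 35.
|A∩B| = 4.7012.
|A∩C| = 0.
|B∩C| = 5.1104.
|A∩B∩C| = 0.
|A ∪ B ∪ C| = 80 − 9.8116 + 0 = 70.19.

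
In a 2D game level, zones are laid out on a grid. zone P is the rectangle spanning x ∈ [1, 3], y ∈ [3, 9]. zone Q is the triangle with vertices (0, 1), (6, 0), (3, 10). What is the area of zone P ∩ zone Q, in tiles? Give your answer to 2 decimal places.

The intersection is the polygon with vertices (3,9), (3,3), (1,3), (1,4), (2.667,9).
By the shoelace formula its area is 7.83.

7.83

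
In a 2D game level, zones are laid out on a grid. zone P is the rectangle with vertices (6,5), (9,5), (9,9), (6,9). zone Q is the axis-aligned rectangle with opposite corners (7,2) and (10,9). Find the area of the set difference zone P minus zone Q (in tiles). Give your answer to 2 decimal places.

4.00

|zone P∩zone Q|: x∈[7,9], y∈[5,9] → 2·4 = 8.
|zone P| = 12.
|zone P ∖ zone Q| = |zone P| − |zone P∩zone Q| = 12 − 8 = 4.00.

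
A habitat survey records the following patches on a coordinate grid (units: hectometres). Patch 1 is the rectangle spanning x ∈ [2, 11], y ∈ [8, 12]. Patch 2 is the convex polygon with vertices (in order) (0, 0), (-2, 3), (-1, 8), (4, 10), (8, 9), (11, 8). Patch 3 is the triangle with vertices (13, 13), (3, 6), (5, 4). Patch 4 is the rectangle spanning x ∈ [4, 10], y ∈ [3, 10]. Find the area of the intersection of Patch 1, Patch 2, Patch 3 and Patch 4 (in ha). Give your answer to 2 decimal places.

2.21

The intersection is the polygon with vertices (9.114,8.629), (8.556,8), (5.857,8), (7.474,9.132), (8,9).
By the shoelace formula its area is 2.21.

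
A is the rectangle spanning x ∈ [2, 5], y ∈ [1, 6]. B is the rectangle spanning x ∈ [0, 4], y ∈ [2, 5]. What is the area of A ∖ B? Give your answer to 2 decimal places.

|A∩B|: x∈[2,4], y∈[2,5] → 2·3 = 6.
|A| = 15.
|A ∖ B| = |A| − |A∩B| = 15 − 6 = 9.00.

9.00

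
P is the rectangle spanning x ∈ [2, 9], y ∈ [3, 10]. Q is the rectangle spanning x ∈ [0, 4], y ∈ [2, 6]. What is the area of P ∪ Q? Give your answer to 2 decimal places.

59.00

By inclusion–exclusion:
Individual areas: |P| = 49, |Q| = 16.
|P∩Q|: x∈[2,4], y∈[3,6] → 2·3 = 6.
|P ∪ Q| = 65 − 6 = 59.00.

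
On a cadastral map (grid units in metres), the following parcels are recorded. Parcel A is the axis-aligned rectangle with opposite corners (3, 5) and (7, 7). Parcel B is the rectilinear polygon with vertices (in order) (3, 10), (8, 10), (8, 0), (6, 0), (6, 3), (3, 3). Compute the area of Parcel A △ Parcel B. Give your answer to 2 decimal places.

33.00

|Parcel A| = 8, |Parcel B| = 41, |Parcel A∩Parcel B| = 8.
|Parcel A △ Parcel B| = |Parcel A| + |Parcel B| − 2·|Parcel A∩Parcel B| = 8 + 41 − 16 = 33.00.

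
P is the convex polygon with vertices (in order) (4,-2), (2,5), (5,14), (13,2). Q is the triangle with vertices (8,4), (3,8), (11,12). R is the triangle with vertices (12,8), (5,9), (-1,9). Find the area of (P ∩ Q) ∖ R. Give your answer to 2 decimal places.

18.18

|P ∩ Q| = 19.63.
|(P ∩ Q) ∩ R| = 1.4543.
|(P ∩ Q) ∖ R| = 19.63 − 1.4543 = 18.18.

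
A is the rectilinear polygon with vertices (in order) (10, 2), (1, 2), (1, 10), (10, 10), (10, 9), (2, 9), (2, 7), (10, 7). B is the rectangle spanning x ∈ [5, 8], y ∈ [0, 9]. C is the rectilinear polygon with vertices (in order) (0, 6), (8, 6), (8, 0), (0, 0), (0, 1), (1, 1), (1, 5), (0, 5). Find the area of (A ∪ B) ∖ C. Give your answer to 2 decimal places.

34.00

|A ∪ B| = 68.
|(A ∪ B) ∩ C| = 34.
|(A ∪ B) ∖ C| = 68 − 34 = 34.00.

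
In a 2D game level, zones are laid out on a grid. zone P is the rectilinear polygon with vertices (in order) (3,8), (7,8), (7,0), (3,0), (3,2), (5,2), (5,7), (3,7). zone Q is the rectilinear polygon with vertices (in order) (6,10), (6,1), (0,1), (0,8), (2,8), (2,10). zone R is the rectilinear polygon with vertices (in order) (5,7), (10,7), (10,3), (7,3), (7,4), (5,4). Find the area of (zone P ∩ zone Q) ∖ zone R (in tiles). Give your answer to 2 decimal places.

8.00

|zone P ∩ zone Q| = 11.
|(zone P ∩ zone Q) ∩ zone R| = 3.
|(zone P ∩ zone Q) ∖ zone R| = 11 − 3 = 8.00.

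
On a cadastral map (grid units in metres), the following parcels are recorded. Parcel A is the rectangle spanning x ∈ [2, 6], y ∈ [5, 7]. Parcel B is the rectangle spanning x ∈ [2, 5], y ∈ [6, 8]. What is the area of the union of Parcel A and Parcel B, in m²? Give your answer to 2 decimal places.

11.00

By inclusion–exclusion:
Individual areas: |Parcel A| = 8, |Parcel B| = 6.
|Parcel A∩Parcel B|: x∈[2,5], y∈[6,7] → 3·1 = 3.
|Parcel A ∪ Parcel B| = 14 − 3 = 11.00.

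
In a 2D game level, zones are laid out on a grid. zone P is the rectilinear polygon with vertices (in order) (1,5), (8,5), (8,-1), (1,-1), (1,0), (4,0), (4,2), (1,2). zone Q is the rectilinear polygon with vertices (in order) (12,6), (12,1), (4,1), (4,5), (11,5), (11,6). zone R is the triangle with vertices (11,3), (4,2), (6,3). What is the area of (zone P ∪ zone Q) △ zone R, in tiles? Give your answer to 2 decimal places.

50.50

|zone P ∪ zone Q| = 53.
|(zone P ∪ zone Q) ∩ zone R| = 2.5.
|(zone P ∪ zone Q) △ zone R| = 53 + 2.5 − 5 = 50.50.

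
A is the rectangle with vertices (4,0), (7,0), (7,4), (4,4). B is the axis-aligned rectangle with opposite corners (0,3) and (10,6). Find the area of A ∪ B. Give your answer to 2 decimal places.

39.00

By inclusion–exclusion:
Individual areas: |A| = 12, |B| = 30.
|A∩B|: x∈[4,7], y∈[3,4] → 3·1 = 3.
|A ∪ B| = 42 − 3 = 39.00.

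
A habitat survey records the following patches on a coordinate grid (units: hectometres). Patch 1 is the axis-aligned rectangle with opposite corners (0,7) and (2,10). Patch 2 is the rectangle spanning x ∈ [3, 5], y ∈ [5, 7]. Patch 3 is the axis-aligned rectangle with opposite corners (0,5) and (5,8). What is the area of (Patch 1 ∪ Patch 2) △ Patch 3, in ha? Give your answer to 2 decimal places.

|Patch 1 ∪ Patch 2| = 10.
|(Patch 1 ∪ Patch 2) ∩ Patch 3| = 6.
|(Patch 1 ∪ Patch 2) △ Patch 3| = 10 + 15 − 12 = 13.00.

13.00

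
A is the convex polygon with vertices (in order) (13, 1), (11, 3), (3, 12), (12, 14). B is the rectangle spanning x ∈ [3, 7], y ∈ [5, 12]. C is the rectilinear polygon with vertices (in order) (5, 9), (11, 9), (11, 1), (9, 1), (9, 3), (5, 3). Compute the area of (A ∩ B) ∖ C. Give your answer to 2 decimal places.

|A ∩ B| = 9.
|(A ∩ B) ∩ C| = 1.
|(A ∩ B) ∖ C| = 9 − 1 = 8.00.

8.00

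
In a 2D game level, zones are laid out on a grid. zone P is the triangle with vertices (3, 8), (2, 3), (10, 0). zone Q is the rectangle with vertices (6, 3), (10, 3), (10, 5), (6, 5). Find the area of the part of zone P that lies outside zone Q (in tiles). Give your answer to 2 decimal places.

20.42

|zone P| = 21.5, |zone P∩zone Q| = 1.0804.
|zone P ∖ zone Q| = |zone P| − |zone P∩zone Q| = 21.5 − 1.0804 = 20.42.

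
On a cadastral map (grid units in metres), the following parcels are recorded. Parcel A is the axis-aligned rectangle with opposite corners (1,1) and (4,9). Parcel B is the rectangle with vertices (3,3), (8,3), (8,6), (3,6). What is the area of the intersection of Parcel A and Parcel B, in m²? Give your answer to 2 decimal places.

|Parcel A∩Parcel B|: x∈[3,4], y∈[3,6] → 1·3 = 3.

3.00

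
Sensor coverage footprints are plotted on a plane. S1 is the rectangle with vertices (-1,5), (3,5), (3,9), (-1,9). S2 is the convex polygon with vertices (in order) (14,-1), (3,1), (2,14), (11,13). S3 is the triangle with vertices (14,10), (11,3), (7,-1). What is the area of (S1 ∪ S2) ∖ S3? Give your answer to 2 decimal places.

139.43

|S1 ∪ S2| = 146.1538.
|(S1 ∪ S2) ∩ S3| = 6.721.
|(S1 ∪ S2) ∖ S3| = 146.1538 − 6.721 = 139.43.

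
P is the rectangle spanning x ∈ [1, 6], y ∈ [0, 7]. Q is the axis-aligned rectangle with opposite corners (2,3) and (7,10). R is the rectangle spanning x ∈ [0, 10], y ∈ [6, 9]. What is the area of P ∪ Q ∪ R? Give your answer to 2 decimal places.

68.00

By inclusion–exclusion:
Individual areas: |P| = 35, |Q| = 35, |R| = 30.
|P∩Q|: x∈[2,6], y∈[3,7] → 4·4 = 16.
|P∩R|: x∈[1,6], y∈[6,7] → 5·1 = 5.
|Q∩R|: x∈[2,7], y∈[6,9] → 5·3 = 15.
|P∩Q∩R| = 4.
|P ∪ Q ∪ R| = 100 − 36 + 4 = 68.00.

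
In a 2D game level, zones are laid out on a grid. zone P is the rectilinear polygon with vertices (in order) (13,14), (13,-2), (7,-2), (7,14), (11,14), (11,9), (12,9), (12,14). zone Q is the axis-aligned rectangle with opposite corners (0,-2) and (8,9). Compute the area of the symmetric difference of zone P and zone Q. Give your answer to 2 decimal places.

|zone P| = 91, |zone Q| = 88, |zone P∩zone Q| = 11.
|zone P △ zone Q| = |zone P| + |zone Q| − 2·|zone P∩zone Q| = 91 + 88 − 22 = 157.00.

157.00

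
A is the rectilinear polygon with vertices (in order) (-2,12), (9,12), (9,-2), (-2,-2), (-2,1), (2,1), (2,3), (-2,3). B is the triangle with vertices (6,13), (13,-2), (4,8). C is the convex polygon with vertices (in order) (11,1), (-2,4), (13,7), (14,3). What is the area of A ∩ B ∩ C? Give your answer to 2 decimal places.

The intersection is the polygon with vertices (9,2.444), (6.136,5.627), (9,6.2).
By the shoelace formula its area is 5.38.

5.38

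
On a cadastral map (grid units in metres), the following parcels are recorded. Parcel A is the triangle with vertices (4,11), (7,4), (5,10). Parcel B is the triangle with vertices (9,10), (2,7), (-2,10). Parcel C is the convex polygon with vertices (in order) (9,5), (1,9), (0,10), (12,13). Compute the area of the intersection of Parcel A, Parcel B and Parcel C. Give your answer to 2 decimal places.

The intersection is the polygon with vertices (5,10), (5.5,8.5), (5.138,8.345), (4.429,10).
By the shoelace formula its area is 0.78.

0.78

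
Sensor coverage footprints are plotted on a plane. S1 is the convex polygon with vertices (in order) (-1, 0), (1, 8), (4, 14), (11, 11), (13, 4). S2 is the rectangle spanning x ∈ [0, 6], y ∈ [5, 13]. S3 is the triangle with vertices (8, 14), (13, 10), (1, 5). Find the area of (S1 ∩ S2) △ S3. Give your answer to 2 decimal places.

49.65

|S1 ∩ S2| = 34.875.
|(S1 ∩ S2) ∩ S3| = 10.8631.
|(S1 ∩ S2) △ S3| = 34.875 + 36.5 − 21.7262 = 49.65.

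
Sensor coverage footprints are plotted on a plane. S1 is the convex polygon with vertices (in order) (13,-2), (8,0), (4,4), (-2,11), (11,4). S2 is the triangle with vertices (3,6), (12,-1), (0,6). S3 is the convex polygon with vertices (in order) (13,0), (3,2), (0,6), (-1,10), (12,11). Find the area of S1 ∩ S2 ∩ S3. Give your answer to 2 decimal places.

The intersection is the polygon with vertices (2.286,6), (3,6), (9.923,0.615), (8.87,0.826), (4.8,3.2), (4,4).
By the shoelace formula its area is 6.78.

6.78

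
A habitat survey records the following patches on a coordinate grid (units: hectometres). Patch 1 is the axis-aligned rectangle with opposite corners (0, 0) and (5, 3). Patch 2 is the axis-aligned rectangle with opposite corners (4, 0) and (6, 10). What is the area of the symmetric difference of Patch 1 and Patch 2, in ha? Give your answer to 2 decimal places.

|Patch 1∩Patch 2|: x∈[4,5], y∈[0,3] → 1·3 = 3.
|Patch 1 △ Patch 2| = |Patch 1| + |Patch 2| − 2·|Patch 1∩Patch 2| = 15 + 20 − 6 = 29.00.

29.00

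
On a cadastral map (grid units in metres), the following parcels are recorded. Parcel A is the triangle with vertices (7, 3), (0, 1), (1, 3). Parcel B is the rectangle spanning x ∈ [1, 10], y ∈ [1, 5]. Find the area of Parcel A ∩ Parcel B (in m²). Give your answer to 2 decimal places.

The intersection is the polygon with vertices (1,1.286), (1,3), (7,3).
By the shoelace formula its area is 5.14.

5.14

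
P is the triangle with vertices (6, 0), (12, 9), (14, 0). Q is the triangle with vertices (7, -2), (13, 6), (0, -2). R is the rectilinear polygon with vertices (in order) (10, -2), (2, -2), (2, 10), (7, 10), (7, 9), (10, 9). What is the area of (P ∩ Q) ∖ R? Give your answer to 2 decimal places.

|P ∩ Q| = 11.7773.
|(P ∩ Q) ∩ R| = 8.5736.
|(P ∩ Q) ∖ R| = 11.7773 − 8.5736 = 3.20.

3.20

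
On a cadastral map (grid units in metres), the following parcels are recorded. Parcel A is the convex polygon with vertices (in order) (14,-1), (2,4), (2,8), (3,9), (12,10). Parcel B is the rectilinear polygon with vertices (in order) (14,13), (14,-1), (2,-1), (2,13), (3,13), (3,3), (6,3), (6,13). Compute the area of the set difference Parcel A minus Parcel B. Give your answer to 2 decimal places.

|Parcel A| = 85, |Parcel A∩Parcel B| = 66.9083.
|Parcel A ∖ Parcel B| = |Parcel A| − |Parcel A∩Parcel B| = 85 − 66.9083 = 18.09.

18.09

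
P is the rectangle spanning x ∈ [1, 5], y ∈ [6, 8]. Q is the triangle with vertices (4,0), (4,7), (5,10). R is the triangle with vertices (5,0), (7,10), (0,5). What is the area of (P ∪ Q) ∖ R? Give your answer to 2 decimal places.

|P ∪ Q| = 10.2667.
|(P ∪ Q) ∩ R| = 6.2847.
|(P ∪ Q) ∖ R| = 10.2667 − 6.2847 = 3.98.

3.98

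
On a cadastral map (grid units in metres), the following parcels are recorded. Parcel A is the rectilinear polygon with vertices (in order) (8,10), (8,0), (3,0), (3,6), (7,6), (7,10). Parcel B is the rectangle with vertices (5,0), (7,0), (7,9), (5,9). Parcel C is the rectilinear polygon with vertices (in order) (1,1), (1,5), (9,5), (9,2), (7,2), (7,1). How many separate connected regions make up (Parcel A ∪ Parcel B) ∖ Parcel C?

2

(Parcel A ∪ Parcel B) ∖ Parcel C splits into 2 disjoint pieces (area 6, area 15).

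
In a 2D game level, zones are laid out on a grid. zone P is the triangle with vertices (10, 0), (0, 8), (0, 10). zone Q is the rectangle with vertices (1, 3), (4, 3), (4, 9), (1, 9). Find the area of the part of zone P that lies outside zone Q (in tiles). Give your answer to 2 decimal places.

|zone P| = 10, |zone P∩zone Q| = 4.5.
|zone P ∖ zone Q| = |zone P| − |zone P∩zone Q| = 10 − 4.5 = 5.50.

5.50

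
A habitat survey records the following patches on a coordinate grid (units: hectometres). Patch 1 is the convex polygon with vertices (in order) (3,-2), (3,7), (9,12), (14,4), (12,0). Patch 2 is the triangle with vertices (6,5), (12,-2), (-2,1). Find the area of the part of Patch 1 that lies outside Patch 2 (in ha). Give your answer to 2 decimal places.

74.07

|Patch 1| = 102, |Patch 1∩Patch 2| = 27.9296.
|Patch 1 ∖ Patch 2| = |Patch 1| − |Patch 1∩Patch 2| = 102 − 27.9296 = 74.07.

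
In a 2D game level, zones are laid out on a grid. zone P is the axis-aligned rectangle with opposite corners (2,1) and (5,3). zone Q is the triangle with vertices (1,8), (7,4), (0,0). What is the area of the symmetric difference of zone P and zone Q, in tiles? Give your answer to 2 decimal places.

|zone P| = 6, |zone Q| = 26, |zone P∩zone Q| = 3.
|zone P △ zone Q| = |zone P| + |zone Q| − 2·|zone P∩zone Q| = 6 + 26 − 6 = 26.00.

26.00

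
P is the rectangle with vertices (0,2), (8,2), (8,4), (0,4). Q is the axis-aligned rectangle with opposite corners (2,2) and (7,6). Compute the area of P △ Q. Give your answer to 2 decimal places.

16.00

|P∩Q|: x∈[2,7], y∈[2,4] → 5·2 = 10.
|P △ Q| = |P| + |Q| − 2·|P∩Q| = 16 + 20 − 20 = 16.00.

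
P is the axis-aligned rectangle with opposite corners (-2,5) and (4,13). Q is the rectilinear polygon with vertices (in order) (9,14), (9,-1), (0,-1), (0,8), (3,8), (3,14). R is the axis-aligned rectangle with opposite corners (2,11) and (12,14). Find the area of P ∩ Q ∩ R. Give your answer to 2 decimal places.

2.00

The intersection is the polygon with vertices (4,11), (3,11), (3,13), (4,13).
By the shoelace formula its area is 2.00.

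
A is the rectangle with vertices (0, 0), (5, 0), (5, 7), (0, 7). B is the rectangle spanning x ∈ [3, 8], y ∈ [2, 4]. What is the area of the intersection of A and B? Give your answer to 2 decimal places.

4.00

|A∩B|: x∈[3,5], y∈[2,4] → 2·2 = 4.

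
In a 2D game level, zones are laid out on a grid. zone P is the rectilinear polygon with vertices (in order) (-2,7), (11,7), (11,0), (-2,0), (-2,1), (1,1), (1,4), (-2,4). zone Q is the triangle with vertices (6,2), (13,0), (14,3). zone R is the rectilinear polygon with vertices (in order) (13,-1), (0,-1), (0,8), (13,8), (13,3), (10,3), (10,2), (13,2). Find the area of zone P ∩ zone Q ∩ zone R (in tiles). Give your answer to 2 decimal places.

The intersection is the polygon with vertices (6,2), (10,2.5), (10,2), (11,2), (11,0.571).
By the shoelace formula its area is 4.57.

4.57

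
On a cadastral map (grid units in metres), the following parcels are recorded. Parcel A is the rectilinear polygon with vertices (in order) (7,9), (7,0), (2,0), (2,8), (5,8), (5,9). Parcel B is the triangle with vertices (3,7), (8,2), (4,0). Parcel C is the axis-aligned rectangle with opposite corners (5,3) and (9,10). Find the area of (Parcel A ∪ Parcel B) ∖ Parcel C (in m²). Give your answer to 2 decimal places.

30.75

|Parcel A ∪ Parcel B| = 42.75.
|(Parcel A ∪ Parcel B) ∩ Parcel C| = 12.
|(Parcel A ∪ Parcel B) ∖ Parcel C| = 42.75 − 12 = 30.75.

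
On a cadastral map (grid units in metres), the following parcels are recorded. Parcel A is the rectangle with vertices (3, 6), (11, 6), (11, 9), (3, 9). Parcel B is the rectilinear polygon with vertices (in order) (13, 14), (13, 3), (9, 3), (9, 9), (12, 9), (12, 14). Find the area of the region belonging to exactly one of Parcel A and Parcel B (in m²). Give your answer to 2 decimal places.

41.00

|Parcel A| = 24, |Parcel B| = 29, |Parcel A∩Parcel B| = 6.
|Parcel A △ Parcel B| = |Parcel A| + |Parcel B| − 2·|Parcel A∩Parcel B| = 24 + 29 − 12 = 41.00.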